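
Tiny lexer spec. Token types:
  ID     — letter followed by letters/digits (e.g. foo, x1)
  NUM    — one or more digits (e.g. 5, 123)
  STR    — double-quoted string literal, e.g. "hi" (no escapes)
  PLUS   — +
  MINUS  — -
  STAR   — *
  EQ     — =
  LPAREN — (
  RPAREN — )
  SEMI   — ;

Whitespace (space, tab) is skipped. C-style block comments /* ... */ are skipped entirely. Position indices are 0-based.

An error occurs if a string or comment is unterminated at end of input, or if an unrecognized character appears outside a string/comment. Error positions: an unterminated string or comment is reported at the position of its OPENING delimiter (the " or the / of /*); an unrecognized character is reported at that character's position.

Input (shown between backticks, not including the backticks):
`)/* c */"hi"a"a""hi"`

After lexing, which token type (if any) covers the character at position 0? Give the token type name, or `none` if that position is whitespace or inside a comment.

Answer: RPAREN

Derivation:
pos=0: emit RPAREN ')'
pos=1: enter COMMENT mode (saw '/*')
exit COMMENT mode (now at pos=8)
pos=8: enter STRING mode
pos=8: emit STR "hi" (now at pos=12)
pos=12: emit ID 'a' (now at pos=13)
pos=13: enter STRING mode
pos=13: emit STR "a" (now at pos=16)
pos=16: enter STRING mode
pos=16: emit STR "hi" (now at pos=20)
DONE. 5 tokens: [RPAREN, STR, ID, STR, STR]
Position 0: char is ')' -> RPAREN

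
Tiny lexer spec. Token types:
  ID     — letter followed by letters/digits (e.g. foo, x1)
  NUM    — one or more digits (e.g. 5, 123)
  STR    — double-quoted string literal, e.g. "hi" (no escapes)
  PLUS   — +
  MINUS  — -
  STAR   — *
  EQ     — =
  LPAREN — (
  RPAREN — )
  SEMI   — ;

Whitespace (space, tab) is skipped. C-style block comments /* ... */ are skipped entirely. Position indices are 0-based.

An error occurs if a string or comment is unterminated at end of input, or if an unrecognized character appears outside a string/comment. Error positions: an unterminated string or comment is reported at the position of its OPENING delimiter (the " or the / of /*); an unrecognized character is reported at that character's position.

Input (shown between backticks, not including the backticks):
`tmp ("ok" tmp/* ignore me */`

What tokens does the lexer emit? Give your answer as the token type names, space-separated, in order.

pos=0: emit ID 'tmp' (now at pos=3)
pos=4: emit LPAREN '('
pos=5: enter STRING mode
pos=5: emit STR "ok" (now at pos=9)
pos=10: emit ID 'tmp' (now at pos=13)
pos=13: enter COMMENT mode (saw '/*')
exit COMMENT mode (now at pos=28)
DONE. 4 tokens: [ID, LPAREN, STR, ID]

Answer: ID LPAREN STR ID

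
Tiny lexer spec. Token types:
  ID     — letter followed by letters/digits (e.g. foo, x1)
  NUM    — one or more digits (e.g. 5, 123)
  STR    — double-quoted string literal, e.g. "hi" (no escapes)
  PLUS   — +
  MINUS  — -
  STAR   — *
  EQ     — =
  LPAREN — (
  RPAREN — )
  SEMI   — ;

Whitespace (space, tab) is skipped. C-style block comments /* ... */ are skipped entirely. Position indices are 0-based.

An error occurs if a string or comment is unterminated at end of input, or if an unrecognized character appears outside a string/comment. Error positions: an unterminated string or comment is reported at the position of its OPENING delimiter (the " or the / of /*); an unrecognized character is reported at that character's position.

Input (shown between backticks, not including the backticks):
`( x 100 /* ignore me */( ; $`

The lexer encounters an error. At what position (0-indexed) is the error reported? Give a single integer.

Answer: 27

Derivation:
pos=0: emit LPAREN '('
pos=2: emit ID 'x' (now at pos=3)
pos=4: emit NUM '100' (now at pos=7)
pos=8: enter COMMENT mode (saw '/*')
exit COMMENT mode (now at pos=23)
pos=23: emit LPAREN '('
pos=25: emit SEMI ';'
pos=27: ERROR — unrecognized char '$'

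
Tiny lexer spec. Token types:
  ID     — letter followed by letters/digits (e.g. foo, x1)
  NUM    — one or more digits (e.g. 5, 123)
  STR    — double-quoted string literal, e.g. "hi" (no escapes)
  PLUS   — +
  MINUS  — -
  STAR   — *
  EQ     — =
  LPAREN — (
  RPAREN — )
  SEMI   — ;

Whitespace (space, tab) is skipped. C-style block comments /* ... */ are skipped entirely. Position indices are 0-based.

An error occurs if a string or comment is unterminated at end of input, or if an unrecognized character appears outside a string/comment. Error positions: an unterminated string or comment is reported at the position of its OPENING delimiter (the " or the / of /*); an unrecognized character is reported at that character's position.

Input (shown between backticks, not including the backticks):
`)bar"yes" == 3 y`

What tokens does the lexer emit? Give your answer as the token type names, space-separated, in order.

pos=0: emit RPAREN ')'
pos=1: emit ID 'bar' (now at pos=4)
pos=4: enter STRING mode
pos=4: emit STR "yes" (now at pos=9)
pos=10: emit EQ '='
pos=11: emit EQ '='
pos=13: emit NUM '3' (now at pos=14)
pos=15: emit ID 'y' (now at pos=16)
DONE. 7 tokens: [RPAREN, ID, STR, EQ, EQ, NUM, ID]

Answer: RPAREN ID STR EQ EQ NUM ID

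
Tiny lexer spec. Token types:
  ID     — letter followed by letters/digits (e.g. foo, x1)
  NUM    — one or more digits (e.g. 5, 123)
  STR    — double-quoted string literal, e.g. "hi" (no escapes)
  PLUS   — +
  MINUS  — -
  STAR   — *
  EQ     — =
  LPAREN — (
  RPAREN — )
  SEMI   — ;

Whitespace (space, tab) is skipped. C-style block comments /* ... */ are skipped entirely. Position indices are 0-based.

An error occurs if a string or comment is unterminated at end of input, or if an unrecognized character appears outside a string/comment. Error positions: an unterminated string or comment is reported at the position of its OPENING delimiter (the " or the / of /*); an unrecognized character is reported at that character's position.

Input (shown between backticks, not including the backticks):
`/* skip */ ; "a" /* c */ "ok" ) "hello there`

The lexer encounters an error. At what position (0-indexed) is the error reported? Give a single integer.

pos=0: enter COMMENT mode (saw '/*')
exit COMMENT mode (now at pos=10)
pos=11: emit SEMI ';'
pos=13: enter STRING mode
pos=13: emit STR "a" (now at pos=16)
pos=17: enter COMMENT mode (saw '/*')
exit COMMENT mode (now at pos=24)
pos=25: enter STRING mode
pos=25: emit STR "ok" (now at pos=29)
pos=30: emit RPAREN ')'
pos=32: enter STRING mode
pos=32: ERROR — unterminated string

Answer: 32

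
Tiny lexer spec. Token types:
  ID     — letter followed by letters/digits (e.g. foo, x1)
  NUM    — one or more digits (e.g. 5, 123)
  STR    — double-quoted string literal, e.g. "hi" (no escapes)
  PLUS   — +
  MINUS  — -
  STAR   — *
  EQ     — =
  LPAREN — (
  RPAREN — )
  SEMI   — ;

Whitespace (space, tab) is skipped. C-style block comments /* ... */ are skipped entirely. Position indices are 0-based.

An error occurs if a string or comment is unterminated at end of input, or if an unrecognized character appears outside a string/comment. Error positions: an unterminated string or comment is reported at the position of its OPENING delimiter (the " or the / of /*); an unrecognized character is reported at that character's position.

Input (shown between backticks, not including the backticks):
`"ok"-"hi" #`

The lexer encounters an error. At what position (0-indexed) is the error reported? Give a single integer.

pos=0: enter STRING mode
pos=0: emit STR "ok" (now at pos=4)
pos=4: emit MINUS '-'
pos=5: enter STRING mode
pos=5: emit STR "hi" (now at pos=9)
pos=10: ERROR — unrecognized char '#'

Answer: 10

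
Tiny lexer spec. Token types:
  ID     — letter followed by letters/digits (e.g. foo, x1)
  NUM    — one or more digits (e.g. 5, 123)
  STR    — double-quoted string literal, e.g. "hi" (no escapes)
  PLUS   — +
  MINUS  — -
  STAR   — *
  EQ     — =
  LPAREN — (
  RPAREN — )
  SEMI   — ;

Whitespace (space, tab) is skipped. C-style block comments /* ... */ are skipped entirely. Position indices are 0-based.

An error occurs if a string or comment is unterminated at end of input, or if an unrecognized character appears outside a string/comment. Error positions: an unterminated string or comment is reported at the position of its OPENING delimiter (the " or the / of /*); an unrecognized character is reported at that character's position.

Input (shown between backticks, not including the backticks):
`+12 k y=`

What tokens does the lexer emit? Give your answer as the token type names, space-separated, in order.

pos=0: emit PLUS '+'
pos=1: emit NUM '12' (now at pos=3)
pos=4: emit ID 'k' (now at pos=5)
pos=6: emit ID 'y' (now at pos=7)
pos=7: emit EQ '='
DONE. 5 tokens: [PLUS, NUM, ID, ID, EQ]

Answer: PLUS NUM ID ID EQ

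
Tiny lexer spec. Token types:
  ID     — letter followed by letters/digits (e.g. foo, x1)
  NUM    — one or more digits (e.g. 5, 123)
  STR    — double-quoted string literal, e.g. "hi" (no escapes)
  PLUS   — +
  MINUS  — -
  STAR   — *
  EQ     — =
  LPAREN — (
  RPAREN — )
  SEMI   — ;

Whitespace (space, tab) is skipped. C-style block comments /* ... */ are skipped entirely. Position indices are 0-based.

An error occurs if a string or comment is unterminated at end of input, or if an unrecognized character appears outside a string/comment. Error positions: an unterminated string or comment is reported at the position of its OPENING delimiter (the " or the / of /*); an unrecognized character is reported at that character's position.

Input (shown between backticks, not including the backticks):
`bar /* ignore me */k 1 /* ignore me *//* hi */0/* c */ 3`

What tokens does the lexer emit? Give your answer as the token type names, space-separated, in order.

Answer: ID ID NUM NUM NUM

Derivation:
pos=0: emit ID 'bar' (now at pos=3)
pos=4: enter COMMENT mode (saw '/*')
exit COMMENT mode (now at pos=19)
pos=19: emit ID 'k' (now at pos=20)
pos=21: emit NUM '1' (now at pos=22)
pos=23: enter COMMENT mode (saw '/*')
exit COMMENT mode (now at pos=38)
pos=38: enter COMMENT mode (saw '/*')
exit COMMENT mode (now at pos=46)
pos=46: emit NUM '0' (now at pos=47)
pos=47: enter COMMENT mode (saw '/*')
exit COMMENT mode (now at pos=54)
pos=55: emit NUM '3' (now at pos=56)
DONE. 5 tokens: [ID, ID, NUM, NUM, NUM]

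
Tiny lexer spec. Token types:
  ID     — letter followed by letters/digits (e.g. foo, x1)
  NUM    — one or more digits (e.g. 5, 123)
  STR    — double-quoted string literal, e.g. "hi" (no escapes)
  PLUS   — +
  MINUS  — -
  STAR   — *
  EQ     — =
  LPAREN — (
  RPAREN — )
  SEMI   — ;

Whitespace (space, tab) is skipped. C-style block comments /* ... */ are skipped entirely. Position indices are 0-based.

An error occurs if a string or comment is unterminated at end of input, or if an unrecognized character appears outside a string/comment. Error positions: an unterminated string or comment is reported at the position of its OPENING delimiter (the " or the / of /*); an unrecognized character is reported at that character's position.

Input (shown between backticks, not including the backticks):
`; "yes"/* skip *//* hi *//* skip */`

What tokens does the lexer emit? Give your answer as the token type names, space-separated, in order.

Answer: SEMI STR

Derivation:
pos=0: emit SEMI ';'
pos=2: enter STRING mode
pos=2: emit STR "yes" (now at pos=7)
pos=7: enter COMMENT mode (saw '/*')
exit COMMENT mode (now at pos=17)
pos=17: enter COMMENT mode (saw '/*')
exit COMMENT mode (now at pos=25)
pos=25: enter COMMENT mode (saw '/*')
exit COMMENT mode (now at pos=35)
DONE. 2 tokens: [SEMI, STR]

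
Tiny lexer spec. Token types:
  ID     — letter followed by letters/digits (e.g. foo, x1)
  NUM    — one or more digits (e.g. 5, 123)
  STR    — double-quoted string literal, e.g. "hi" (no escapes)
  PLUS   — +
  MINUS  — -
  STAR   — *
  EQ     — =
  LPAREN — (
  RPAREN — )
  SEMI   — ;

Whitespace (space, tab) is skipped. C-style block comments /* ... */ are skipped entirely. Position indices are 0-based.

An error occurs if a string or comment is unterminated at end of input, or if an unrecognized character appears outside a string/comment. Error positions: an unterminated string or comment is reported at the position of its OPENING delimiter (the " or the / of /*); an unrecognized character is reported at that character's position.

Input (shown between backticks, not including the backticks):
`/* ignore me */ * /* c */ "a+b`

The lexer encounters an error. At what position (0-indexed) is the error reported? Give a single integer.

pos=0: enter COMMENT mode (saw '/*')
exit COMMENT mode (now at pos=15)
pos=16: emit STAR '*'
pos=18: enter COMMENT mode (saw '/*')
exit COMMENT mode (now at pos=25)
pos=26: enter STRING mode
pos=26: ERROR — unterminated string

Answer: 26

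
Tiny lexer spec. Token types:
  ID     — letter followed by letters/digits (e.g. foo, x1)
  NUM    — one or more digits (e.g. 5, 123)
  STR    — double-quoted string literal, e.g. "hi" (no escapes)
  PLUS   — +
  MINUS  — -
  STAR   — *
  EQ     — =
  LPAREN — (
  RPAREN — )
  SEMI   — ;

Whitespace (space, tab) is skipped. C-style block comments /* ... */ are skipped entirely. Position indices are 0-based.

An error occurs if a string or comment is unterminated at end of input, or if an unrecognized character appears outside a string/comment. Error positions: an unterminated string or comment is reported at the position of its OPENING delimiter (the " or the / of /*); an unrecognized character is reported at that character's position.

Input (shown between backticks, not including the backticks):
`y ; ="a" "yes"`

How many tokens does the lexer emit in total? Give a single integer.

pos=0: emit ID 'y' (now at pos=1)
pos=2: emit SEMI ';'
pos=4: emit EQ '='
pos=5: enter STRING mode
pos=5: emit STR "a" (now at pos=8)
pos=9: enter STRING mode
pos=9: emit STR "yes" (now at pos=14)
DONE. 5 tokens: [ID, SEMI, EQ, STR, STR]

Answer: 5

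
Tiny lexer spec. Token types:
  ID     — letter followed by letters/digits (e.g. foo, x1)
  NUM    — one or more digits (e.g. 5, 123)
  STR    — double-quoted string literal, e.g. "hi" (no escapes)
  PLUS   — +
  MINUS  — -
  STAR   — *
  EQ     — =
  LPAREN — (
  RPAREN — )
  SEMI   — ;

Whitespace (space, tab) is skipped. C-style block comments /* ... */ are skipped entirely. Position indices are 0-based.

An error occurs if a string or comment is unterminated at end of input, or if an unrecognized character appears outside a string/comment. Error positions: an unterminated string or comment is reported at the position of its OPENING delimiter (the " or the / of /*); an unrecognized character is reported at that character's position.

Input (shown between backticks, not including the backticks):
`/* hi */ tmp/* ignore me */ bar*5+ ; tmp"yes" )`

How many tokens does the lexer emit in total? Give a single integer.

pos=0: enter COMMENT mode (saw '/*')
exit COMMENT mode (now at pos=8)
pos=9: emit ID 'tmp' (now at pos=12)
pos=12: enter COMMENT mode (saw '/*')
exit COMMENT mode (now at pos=27)
pos=28: emit ID 'bar' (now at pos=31)
pos=31: emit STAR '*'
pos=32: emit NUM '5' (now at pos=33)
pos=33: emit PLUS '+'
pos=35: emit SEMI ';'
pos=37: emit ID 'tmp' (now at pos=40)
pos=40: enter STRING mode
pos=40: emit STR "yes" (now at pos=45)
pos=46: emit RPAREN ')'
DONE. 9 tokens: [ID, ID, STAR, NUM, PLUS, SEMI, ID, STR, RPAREN]

Answer: 9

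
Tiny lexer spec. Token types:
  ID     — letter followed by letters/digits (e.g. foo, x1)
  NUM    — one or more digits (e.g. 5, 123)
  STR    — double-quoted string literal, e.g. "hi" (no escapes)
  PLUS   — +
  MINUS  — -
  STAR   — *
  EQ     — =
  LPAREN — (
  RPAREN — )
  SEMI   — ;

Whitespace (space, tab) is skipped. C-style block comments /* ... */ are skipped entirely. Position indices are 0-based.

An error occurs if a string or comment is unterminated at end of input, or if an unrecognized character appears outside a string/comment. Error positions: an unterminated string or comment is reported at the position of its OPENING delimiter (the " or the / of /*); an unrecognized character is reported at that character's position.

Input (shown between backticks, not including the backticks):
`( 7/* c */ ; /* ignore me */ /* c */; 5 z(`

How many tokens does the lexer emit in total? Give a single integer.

pos=0: emit LPAREN '('
pos=2: emit NUM '7' (now at pos=3)
pos=3: enter COMMENT mode (saw '/*')
exit COMMENT mode (now at pos=10)
pos=11: emit SEMI ';'
pos=13: enter COMMENT mode (saw '/*')
exit COMMENT mode (now at pos=28)
pos=29: enter COMMENT mode (saw '/*')
exit COMMENT mode (now at pos=36)
pos=36: emit SEMI ';'
pos=38: emit NUM '5' (now at pos=39)
pos=40: emit ID 'z' (now at pos=41)
pos=41: emit LPAREN '('
DONE. 7 tokens: [LPAREN, NUM, SEMI, SEMI, NUM, ID, LPAREN]

Answer: 7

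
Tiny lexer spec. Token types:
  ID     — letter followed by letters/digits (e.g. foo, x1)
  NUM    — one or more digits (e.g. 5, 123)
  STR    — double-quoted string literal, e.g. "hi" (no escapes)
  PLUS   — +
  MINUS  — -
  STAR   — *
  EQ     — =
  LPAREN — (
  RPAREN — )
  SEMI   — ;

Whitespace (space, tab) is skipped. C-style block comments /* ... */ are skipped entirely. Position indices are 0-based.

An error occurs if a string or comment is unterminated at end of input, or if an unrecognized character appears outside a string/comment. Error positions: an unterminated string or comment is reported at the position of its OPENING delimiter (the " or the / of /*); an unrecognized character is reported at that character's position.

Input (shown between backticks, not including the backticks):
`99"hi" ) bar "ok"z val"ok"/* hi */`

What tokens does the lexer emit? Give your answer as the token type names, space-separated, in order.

pos=0: emit NUM '99' (now at pos=2)
pos=2: enter STRING mode
pos=2: emit STR "hi" (now at pos=6)
pos=7: emit RPAREN ')'
pos=9: emit ID 'bar' (now at pos=12)
pos=13: enter STRING mode
pos=13: emit STR "ok" (now at pos=17)
pos=17: emit ID 'z' (now at pos=18)
pos=19: emit ID 'val' (now at pos=22)
pos=22: enter STRING mode
pos=22: emit STR "ok" (now at pos=26)
pos=26: enter COMMENT mode (saw '/*')
exit COMMENT mode (now at pos=34)
DONE. 8 tokens: [NUM, STR, RPAREN, ID, STR, ID, ID, STR]

Answer: NUM STR RPAREN ID STR ID ID STR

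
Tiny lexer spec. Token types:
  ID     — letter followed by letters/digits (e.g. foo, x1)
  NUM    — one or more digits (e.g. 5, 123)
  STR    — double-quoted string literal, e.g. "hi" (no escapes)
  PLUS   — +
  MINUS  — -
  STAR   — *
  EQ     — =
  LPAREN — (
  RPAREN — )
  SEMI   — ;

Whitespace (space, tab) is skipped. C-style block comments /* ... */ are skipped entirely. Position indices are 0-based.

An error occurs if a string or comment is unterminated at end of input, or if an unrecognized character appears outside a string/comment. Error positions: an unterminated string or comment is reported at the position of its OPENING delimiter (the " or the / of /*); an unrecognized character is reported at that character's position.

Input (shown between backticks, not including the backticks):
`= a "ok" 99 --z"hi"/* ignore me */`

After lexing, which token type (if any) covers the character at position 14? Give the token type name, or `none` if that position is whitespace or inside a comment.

Answer: ID

Derivation:
pos=0: emit EQ '='
pos=2: emit ID 'a' (now at pos=3)
pos=4: enter STRING mode
pos=4: emit STR "ok" (now at pos=8)
pos=9: emit NUM '99' (now at pos=11)
pos=12: emit MINUS '-'
pos=13: emit MINUS '-'
pos=14: emit ID 'z' (now at pos=15)
pos=15: enter STRING mode
pos=15: emit STR "hi" (now at pos=19)
pos=19: enter COMMENT mode (saw '/*')
exit COMMENT mode (now at pos=34)
DONE. 8 tokens: [EQ, ID, STR, NUM, MINUS, MINUS, ID, STR]
Position 14: char is 'z' -> ID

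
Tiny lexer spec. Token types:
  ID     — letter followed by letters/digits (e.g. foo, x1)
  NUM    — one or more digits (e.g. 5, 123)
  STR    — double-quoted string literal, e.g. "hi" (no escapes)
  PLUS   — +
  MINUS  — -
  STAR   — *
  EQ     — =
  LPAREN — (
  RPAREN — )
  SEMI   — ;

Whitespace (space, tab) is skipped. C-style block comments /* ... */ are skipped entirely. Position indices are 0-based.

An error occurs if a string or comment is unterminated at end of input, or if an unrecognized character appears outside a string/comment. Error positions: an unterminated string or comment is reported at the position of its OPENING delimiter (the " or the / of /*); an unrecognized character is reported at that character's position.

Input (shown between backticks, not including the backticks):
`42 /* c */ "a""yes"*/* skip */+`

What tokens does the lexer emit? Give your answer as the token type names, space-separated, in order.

pos=0: emit NUM '42' (now at pos=2)
pos=3: enter COMMENT mode (saw '/*')
exit COMMENT mode (now at pos=10)
pos=11: enter STRING mode
pos=11: emit STR "a" (now at pos=14)
pos=14: enter STRING mode
pos=14: emit STR "yes" (now at pos=19)
pos=19: emit STAR '*'
pos=20: enter COMMENT mode (saw '/*')
exit COMMENT mode (now at pos=30)
pos=30: emit PLUS '+'
DONE. 5 tokens: [NUM, STR, STR, STAR, PLUS]

Answer: NUM STR STR STAR PLUS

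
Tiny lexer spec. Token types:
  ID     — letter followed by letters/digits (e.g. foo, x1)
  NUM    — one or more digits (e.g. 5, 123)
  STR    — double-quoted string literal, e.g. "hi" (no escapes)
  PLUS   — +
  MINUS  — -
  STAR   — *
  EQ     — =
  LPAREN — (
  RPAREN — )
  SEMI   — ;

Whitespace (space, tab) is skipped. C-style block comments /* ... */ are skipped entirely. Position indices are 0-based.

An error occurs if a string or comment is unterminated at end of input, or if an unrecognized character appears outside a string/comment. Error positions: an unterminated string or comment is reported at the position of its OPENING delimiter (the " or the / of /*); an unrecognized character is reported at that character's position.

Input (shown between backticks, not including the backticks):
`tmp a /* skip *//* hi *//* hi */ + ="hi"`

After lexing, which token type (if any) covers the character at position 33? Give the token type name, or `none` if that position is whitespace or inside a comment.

pos=0: emit ID 'tmp' (now at pos=3)
pos=4: emit ID 'a' (now at pos=5)
pos=6: enter COMMENT mode (saw '/*')
exit COMMENT mode (now at pos=16)
pos=16: enter COMMENT mode (saw '/*')
exit COMMENT mode (now at pos=24)
pos=24: enter COMMENT mode (saw '/*')
exit COMMENT mode (now at pos=32)
pos=33: emit PLUS '+'
pos=35: emit EQ '='
pos=36: enter STRING mode
pos=36: emit STR "hi" (now at pos=40)
DONE. 5 tokens: [ID, ID, PLUS, EQ, STR]
Position 33: char is '+' -> PLUS

Answer: PLUS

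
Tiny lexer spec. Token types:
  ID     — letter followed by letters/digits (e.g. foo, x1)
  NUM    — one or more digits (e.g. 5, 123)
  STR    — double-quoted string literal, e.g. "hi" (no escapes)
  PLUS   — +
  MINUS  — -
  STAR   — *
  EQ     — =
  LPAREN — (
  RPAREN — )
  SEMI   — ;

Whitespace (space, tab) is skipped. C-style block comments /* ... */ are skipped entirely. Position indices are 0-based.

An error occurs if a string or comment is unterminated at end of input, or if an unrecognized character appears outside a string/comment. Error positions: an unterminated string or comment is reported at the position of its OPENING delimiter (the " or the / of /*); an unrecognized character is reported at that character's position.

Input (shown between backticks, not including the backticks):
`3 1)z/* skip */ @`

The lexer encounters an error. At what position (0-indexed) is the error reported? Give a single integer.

pos=0: emit NUM '3' (now at pos=1)
pos=2: emit NUM '1' (now at pos=3)
pos=3: emit RPAREN ')'
pos=4: emit ID 'z' (now at pos=5)
pos=5: enter COMMENT mode (saw '/*')
exit COMMENT mode (now at pos=15)
pos=16: ERROR — unrecognized char '@'

Answer: 16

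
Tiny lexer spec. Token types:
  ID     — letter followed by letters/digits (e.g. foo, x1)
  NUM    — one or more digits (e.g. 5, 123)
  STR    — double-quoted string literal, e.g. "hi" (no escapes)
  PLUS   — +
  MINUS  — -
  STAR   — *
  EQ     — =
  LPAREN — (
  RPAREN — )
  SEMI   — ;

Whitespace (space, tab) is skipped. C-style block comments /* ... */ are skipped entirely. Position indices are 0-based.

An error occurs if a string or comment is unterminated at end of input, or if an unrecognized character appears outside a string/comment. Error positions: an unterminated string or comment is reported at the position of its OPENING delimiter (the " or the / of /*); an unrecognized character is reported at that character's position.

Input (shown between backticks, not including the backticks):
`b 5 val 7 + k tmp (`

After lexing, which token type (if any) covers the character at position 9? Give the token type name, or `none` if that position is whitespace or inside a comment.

Answer: none

Derivation:
pos=0: emit ID 'b' (now at pos=1)
pos=2: emit NUM '5' (now at pos=3)
pos=4: emit ID 'val' (now at pos=7)
pos=8: emit NUM '7' (now at pos=9)
pos=10: emit PLUS '+'
pos=12: emit ID 'k' (now at pos=13)
pos=14: emit ID 'tmp' (now at pos=17)
pos=18: emit LPAREN '('
DONE. 8 tokens: [ID, NUM, ID, NUM, PLUS, ID, ID, LPAREN]
Position 9: char is ' ' -> none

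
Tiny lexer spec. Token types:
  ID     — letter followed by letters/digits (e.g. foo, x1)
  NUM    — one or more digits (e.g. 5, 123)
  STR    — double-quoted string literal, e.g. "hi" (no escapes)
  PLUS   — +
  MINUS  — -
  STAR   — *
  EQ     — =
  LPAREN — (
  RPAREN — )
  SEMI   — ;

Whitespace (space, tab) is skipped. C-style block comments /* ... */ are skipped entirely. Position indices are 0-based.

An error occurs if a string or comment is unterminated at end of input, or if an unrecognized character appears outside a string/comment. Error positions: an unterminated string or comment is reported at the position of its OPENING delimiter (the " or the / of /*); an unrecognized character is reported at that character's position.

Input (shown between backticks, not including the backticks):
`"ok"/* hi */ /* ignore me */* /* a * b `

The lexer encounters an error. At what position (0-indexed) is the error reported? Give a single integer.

Answer: 30

Derivation:
pos=0: enter STRING mode
pos=0: emit STR "ok" (now at pos=4)
pos=4: enter COMMENT mode (saw '/*')
exit COMMENT mode (now at pos=12)
pos=13: enter COMMENT mode (saw '/*')
exit COMMENT mode (now at pos=28)
pos=28: emit STAR '*'
pos=30: enter COMMENT mode (saw '/*')
pos=30: ERROR — unterminated comment (reached EOF)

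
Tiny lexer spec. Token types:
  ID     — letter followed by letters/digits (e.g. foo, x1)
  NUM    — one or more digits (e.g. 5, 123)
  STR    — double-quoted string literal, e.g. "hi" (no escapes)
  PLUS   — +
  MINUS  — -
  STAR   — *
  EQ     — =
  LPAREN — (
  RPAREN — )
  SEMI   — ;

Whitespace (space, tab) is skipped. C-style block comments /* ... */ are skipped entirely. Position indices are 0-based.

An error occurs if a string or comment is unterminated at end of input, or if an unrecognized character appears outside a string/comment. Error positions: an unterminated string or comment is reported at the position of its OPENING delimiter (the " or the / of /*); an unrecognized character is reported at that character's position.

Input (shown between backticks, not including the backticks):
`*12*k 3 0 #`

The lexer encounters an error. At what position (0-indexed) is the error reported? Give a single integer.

pos=0: emit STAR '*'
pos=1: emit NUM '12' (now at pos=3)
pos=3: emit STAR '*'
pos=4: emit ID 'k' (now at pos=5)
pos=6: emit NUM '3' (now at pos=7)
pos=8: emit NUM '0' (now at pos=9)
pos=10: ERROR — unrecognized char '#'

Answer: 10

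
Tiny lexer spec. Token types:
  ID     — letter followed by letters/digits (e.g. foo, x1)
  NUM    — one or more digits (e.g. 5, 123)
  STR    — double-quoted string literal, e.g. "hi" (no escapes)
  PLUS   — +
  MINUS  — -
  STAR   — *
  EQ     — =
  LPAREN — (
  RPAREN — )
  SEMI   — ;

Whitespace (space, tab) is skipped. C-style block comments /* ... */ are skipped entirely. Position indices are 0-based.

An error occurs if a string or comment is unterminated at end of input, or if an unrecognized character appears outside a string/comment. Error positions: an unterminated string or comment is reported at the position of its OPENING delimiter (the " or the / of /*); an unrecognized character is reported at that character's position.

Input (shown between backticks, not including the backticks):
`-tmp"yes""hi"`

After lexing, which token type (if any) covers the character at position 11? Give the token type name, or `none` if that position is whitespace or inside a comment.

Answer: STR

Derivation:
pos=0: emit MINUS '-'
pos=1: emit ID 'tmp' (now at pos=4)
pos=4: enter STRING mode
pos=4: emit STR "yes" (now at pos=9)
pos=9: enter STRING mode
pos=9: emit STR "hi" (now at pos=13)
DONE. 4 tokens: [MINUS, ID, STR, STR]
Position 11: char is 'i' -> STR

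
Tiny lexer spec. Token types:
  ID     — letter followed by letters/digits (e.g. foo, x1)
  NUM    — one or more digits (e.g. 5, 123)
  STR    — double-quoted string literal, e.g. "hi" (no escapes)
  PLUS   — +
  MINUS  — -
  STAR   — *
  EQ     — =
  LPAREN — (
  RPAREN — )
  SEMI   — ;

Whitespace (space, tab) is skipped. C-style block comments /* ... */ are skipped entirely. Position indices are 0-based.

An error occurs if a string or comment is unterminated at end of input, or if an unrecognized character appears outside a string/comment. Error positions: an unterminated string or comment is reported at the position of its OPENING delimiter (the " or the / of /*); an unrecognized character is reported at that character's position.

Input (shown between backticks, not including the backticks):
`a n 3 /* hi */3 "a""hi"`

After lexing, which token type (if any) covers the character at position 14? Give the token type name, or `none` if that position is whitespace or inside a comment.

pos=0: emit ID 'a' (now at pos=1)
pos=2: emit ID 'n' (now at pos=3)
pos=4: emit NUM '3' (now at pos=5)
pos=6: enter COMMENT mode (saw '/*')
exit COMMENT mode (now at pos=14)
pos=14: emit NUM '3' (now at pos=15)
pos=16: enter STRING mode
pos=16: emit STR "a" (now at pos=19)
pos=19: enter STRING mode
pos=19: emit STR "hi" (now at pos=23)
DONE. 6 tokens: [ID, ID, NUM, NUM, STR, STR]
Position 14: char is '3' -> NUM

Answer: NUM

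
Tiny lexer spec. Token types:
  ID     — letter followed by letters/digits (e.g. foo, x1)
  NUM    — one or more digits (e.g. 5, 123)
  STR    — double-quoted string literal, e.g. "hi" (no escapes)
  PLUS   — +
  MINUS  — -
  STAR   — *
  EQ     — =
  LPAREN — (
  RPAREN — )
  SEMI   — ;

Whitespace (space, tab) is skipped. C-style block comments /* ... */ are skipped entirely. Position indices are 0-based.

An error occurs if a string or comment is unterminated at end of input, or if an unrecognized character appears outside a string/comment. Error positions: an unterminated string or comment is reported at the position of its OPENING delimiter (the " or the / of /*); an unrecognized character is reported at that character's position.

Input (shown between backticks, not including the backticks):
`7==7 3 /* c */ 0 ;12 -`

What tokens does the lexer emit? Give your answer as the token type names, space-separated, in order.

Answer: NUM EQ EQ NUM NUM NUM SEMI NUM MINUS

Derivation:
pos=0: emit NUM '7' (now at pos=1)
pos=1: emit EQ '='
pos=2: emit EQ '='
pos=3: emit NUM '7' (now at pos=4)
pos=5: emit NUM '3' (now at pos=6)
pos=7: enter COMMENT mode (saw '/*')
exit COMMENT mode (now at pos=14)
pos=15: emit NUM '0' (now at pos=16)
pos=17: emit SEMI ';'
pos=18: emit NUM '12' (now at pos=20)
pos=21: emit MINUS '-'
DONE. 9 tokens: [NUM, EQ, EQ, NUM, NUM, NUM, SEMI, NUM, MINUS]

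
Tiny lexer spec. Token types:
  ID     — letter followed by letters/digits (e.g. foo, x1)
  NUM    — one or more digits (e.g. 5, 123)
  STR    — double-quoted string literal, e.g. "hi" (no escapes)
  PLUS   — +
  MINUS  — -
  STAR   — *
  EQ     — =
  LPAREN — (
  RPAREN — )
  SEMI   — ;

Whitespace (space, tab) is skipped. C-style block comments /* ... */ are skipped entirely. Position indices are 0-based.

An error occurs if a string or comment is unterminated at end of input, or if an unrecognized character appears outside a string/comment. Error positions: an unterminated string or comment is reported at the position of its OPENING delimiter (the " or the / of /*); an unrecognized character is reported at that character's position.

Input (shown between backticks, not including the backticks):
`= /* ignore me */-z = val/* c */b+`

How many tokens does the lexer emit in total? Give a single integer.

pos=0: emit EQ '='
pos=2: enter COMMENT mode (saw '/*')
exit COMMENT mode (now at pos=17)
pos=17: emit MINUS '-'
pos=18: emit ID 'z' (now at pos=19)
pos=20: emit EQ '='
pos=22: emit ID 'val' (now at pos=25)
pos=25: enter COMMENT mode (saw '/*')
exit COMMENT mode (now at pos=32)
pos=32: emit ID 'b' (now at pos=33)
pos=33: emit PLUS '+'
DONE. 7 tokens: [EQ, MINUS, ID, EQ, ID, ID, PLUS]

Answer: 7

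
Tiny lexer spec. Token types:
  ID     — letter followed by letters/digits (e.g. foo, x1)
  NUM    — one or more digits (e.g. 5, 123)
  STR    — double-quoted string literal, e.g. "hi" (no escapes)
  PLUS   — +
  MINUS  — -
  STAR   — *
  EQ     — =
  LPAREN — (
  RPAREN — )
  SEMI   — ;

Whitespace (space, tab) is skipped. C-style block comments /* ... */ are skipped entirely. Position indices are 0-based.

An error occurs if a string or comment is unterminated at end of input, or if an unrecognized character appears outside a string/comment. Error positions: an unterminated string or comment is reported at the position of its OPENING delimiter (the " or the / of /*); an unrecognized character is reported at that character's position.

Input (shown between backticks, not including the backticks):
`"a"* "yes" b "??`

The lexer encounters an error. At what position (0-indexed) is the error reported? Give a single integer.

Answer: 13

Derivation:
pos=0: enter STRING mode
pos=0: emit STR "a" (now at pos=3)
pos=3: emit STAR '*'
pos=5: enter STRING mode
pos=5: emit STR "yes" (now at pos=10)
pos=11: emit ID 'b' (now at pos=12)
pos=13: enter STRING mode
pos=13: ERROR — unterminated string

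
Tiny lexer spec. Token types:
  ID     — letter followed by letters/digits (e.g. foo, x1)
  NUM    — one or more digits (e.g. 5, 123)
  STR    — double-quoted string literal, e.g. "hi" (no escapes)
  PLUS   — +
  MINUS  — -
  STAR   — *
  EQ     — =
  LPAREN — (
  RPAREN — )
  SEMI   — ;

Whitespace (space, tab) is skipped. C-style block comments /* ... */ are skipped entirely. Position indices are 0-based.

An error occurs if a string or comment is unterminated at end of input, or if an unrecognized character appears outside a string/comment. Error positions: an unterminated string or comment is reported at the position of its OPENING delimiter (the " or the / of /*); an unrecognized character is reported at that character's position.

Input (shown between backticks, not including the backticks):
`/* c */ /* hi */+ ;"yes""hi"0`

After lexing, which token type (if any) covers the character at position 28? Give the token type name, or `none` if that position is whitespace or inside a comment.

Answer: NUM

Derivation:
pos=0: enter COMMENT mode (saw '/*')
exit COMMENT mode (now at pos=7)
pos=8: enter COMMENT mode (saw '/*')
exit COMMENT mode (now at pos=16)
pos=16: emit PLUS '+'
pos=18: emit SEMI ';'
pos=19: enter STRING mode
pos=19: emit STR "yes" (now at pos=24)
pos=24: enter STRING mode
pos=24: emit STR "hi" (now at pos=28)
pos=28: emit NUM '0' (now at pos=29)
DONE. 5 tokens: [PLUS, SEMI, STR, STR, NUM]
Position 28: char is '0' -> NUM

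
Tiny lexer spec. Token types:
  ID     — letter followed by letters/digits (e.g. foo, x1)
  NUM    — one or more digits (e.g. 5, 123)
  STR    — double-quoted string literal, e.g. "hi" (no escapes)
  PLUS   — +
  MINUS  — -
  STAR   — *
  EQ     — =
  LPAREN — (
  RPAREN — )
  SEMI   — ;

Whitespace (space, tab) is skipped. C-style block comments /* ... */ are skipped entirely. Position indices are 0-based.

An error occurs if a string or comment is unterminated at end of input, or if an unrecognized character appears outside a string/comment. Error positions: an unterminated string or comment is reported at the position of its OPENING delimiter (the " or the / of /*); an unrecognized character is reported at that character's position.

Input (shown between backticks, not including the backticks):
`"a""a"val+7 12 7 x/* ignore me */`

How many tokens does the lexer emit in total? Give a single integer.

pos=0: enter STRING mode
pos=0: emit STR "a" (now at pos=3)
pos=3: enter STRING mode
pos=3: emit STR "a" (now at pos=6)
pos=6: emit ID 'val' (now at pos=9)
pos=9: emit PLUS '+'
pos=10: emit NUM '7' (now at pos=11)
pos=12: emit NUM '12' (now at pos=14)
pos=15: emit NUM '7' (now at pos=16)
pos=17: emit ID 'x' (now at pos=18)
pos=18: enter COMMENT mode (saw '/*')
exit COMMENT mode (now at pos=33)
DONE. 8 tokens: [STR, STR, ID, PLUS, NUM, NUM, NUM, ID]

Answer: 8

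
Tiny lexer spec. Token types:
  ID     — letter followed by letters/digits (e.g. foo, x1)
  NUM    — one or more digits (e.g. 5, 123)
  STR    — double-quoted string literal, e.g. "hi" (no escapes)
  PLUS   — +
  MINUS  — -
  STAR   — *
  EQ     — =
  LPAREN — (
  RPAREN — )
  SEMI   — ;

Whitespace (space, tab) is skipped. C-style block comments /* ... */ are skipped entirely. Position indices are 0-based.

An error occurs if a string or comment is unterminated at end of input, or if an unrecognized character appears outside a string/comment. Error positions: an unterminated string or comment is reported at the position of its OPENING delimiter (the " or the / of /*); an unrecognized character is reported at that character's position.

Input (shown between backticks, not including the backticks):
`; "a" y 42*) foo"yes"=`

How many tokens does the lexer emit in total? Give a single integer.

pos=0: emit SEMI ';'
pos=2: enter STRING mode
pos=2: emit STR "a" (now at pos=5)
pos=6: emit ID 'y' (now at pos=7)
pos=8: emit NUM '42' (now at pos=10)
pos=10: emit STAR '*'
pos=11: emit RPAREN ')'
pos=13: emit ID 'foo' (now at pos=16)
pos=16: enter STRING mode
pos=16: emit STR "yes" (now at pos=21)
pos=21: emit EQ '='
DONE. 9 tokens: [SEMI, STR, ID, NUM, STAR, RPAREN, ID, STR, EQ]

Answer: 9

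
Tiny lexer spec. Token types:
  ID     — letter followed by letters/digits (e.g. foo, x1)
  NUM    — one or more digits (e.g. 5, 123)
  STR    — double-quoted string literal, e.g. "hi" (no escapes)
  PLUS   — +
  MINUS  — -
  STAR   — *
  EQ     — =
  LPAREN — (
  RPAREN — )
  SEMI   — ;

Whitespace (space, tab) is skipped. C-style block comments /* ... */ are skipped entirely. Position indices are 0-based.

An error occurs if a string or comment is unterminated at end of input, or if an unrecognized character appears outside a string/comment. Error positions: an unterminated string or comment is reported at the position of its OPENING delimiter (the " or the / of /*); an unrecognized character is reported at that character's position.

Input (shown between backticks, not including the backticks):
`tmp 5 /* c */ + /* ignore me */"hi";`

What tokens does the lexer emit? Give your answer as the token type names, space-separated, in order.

pos=0: emit ID 'tmp' (now at pos=3)
pos=4: emit NUM '5' (now at pos=5)
pos=6: enter COMMENT mode (saw '/*')
exit COMMENT mode (now at pos=13)
pos=14: emit PLUS '+'
pos=16: enter COMMENT mode (saw '/*')
exit COMMENT mode (now at pos=31)
pos=31: enter STRING mode
pos=31: emit STR "hi" (now at pos=35)
pos=35: emit SEMI ';'
DONE. 5 tokens: [ID, NUM, PLUS, STR, SEMI]

Answer: ID NUM PLUS STR SEMI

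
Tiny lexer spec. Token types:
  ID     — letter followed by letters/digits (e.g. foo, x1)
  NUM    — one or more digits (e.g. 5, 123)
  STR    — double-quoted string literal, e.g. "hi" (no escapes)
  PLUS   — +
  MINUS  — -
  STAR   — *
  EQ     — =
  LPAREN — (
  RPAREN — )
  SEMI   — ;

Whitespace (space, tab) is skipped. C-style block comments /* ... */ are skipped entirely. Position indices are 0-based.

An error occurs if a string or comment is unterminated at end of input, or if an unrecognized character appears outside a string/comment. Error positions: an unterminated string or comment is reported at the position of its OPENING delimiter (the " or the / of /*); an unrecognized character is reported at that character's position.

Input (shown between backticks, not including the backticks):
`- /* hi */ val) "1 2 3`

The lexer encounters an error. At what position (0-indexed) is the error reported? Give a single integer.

pos=0: emit MINUS '-'
pos=2: enter COMMENT mode (saw '/*')
exit COMMENT mode (now at pos=10)
pos=11: emit ID 'val' (now at pos=14)
pos=14: emit RPAREN ')'
pos=16: enter STRING mode
pos=16: ERROR — unterminated string

Answer: 16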